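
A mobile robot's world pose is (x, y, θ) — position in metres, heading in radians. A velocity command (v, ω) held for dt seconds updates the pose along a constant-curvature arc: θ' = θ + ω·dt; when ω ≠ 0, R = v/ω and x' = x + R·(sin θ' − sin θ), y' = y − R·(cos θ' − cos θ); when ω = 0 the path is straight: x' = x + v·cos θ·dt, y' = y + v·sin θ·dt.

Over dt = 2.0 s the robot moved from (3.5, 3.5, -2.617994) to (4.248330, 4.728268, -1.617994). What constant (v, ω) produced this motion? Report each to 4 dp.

Δθ = -1.617994 − -2.617994 = 1.000000
ω = Δθ/dt = 1.000000/2.0 = 0.5000
R = −Δy/(cos θ' − cos θ) = -1.5000
v = R·ω = -1.5000·0.5000 = -0.7500

v = -0.7500, ω = 0.5000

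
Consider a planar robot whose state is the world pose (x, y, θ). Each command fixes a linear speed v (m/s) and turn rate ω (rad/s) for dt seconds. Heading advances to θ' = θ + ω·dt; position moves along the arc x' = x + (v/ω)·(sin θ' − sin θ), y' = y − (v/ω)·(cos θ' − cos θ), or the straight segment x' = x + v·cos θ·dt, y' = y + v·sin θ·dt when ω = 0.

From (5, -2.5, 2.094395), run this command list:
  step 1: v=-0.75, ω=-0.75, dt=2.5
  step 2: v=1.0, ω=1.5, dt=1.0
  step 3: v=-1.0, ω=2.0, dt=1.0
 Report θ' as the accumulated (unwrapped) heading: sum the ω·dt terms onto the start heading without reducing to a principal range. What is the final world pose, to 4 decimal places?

(5.6334, -3.5714, 3.7194)

step 1: θ'=0.2194 (R=1.0000) → pose (4.3516, -3.9760, 0.2194)
step 2: θ'=1.7194 (R=0.6667) → pose (4.8658, -3.2266, 1.7194)
step 3: θ'=3.7194 (R=-0.5000) → pose (5.6334, -3.5714, 3.7194)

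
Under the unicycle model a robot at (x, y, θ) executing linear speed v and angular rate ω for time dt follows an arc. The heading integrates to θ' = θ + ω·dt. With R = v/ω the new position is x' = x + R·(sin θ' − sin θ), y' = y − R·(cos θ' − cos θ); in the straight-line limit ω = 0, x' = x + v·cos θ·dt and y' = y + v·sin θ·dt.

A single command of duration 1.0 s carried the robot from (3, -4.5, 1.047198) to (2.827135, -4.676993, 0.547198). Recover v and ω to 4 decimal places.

v = -0.2500, ω = -0.5000

Δθ = 0.547198 − 1.047198 = -0.500000
ω = Δθ/dt = -0.500000/1.0 = -0.5000
R = −Δy/(cos θ' − cos θ) = 0.5000
v = R·ω = 0.5000·-0.5000 = -0.2500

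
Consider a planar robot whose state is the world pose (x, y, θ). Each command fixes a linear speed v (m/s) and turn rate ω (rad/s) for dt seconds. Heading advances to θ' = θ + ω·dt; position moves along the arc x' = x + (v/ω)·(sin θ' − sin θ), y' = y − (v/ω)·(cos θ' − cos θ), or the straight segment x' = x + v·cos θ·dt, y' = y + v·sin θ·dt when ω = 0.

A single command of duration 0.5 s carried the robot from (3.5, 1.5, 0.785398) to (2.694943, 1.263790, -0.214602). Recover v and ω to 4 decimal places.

v = -1.7500, ω = -2.0000

Δθ = -0.214602 − 0.785398 = -1.000000
ω = Δθ/dt = -1.000000/0.5 = -2.0000
R = Δx/(sin θ' − sin θ) = 0.8750
v = R·ω = 0.8750·-2.0000 = -1.7500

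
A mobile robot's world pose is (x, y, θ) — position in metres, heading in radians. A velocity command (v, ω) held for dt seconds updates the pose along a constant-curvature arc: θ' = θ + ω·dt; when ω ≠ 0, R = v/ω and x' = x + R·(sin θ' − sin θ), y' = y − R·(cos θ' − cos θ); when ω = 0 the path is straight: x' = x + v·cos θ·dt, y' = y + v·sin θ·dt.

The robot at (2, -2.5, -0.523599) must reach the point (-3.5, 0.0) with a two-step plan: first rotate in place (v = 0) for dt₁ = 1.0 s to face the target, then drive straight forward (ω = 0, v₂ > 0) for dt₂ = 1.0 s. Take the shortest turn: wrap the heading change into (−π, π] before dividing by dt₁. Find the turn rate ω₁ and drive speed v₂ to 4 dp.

ω₁ = -3.0446, v₂ = 6.0415

heading to target = atan2(0−-2.5, -3.5−2) = 2.7150
Δθ = wrap(2.7150 − -0.5236) = -3.0446; ω₁ = Δθ/dt₁ = -3.0446
distance = √((-3.5−2)² + (0−-2.5)²) = 6.0415; v₂ = distance/dt₂ = 6.0415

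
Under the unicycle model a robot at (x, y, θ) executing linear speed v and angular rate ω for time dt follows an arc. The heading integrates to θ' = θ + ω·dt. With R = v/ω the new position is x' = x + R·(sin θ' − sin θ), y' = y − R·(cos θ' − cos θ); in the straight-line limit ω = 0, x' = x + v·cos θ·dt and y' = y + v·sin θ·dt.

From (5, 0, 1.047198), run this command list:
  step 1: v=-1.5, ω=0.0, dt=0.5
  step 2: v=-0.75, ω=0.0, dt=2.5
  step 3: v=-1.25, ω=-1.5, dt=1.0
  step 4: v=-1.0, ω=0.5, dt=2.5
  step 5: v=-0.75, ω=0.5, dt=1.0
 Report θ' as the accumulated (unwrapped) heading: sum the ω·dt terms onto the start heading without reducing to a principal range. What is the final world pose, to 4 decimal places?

step 1: θ'=1.0472 (straight) → pose (4.6250, -0.6495, 1.0472)
step 2: θ'=1.0472 (straight) → pose (3.6875, -2.2733, 1.0472)
step 3: θ'=-0.4528 (R=0.8333) → pose (2.6012, -2.6060, -0.4528)
step 4: θ'=0.7972 (R=-2.0000) → pose (0.2955, -3.0070, 0.7972)
step 5: θ'=1.2972 (R=-1.5000) → pose (-0.0756, -3.6498, 1.2972)

(-0.0756, -3.6498, 1.2972)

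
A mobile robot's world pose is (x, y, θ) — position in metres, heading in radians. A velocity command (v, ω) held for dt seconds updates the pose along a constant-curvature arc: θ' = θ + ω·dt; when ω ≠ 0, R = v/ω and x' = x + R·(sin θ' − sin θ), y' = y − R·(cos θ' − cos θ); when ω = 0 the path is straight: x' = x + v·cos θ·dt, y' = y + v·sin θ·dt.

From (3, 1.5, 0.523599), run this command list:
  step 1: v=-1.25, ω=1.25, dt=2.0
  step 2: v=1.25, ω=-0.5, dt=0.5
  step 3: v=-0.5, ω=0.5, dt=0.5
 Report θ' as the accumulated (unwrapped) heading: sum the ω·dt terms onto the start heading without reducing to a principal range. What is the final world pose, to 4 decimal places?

(3.0192, -0.2691, 3.0236)

step 1: θ'=3.0236 (R=-1.0000) → pose (3.3823, -0.3591, 3.0236)
step 2: θ'=2.7736 (R=-2.5000) → pose (2.7772, -0.2091, 2.7736)
step 3: θ'=3.0236 (R=-1.0000) → pose (3.0192, -0.2691, 3.0236)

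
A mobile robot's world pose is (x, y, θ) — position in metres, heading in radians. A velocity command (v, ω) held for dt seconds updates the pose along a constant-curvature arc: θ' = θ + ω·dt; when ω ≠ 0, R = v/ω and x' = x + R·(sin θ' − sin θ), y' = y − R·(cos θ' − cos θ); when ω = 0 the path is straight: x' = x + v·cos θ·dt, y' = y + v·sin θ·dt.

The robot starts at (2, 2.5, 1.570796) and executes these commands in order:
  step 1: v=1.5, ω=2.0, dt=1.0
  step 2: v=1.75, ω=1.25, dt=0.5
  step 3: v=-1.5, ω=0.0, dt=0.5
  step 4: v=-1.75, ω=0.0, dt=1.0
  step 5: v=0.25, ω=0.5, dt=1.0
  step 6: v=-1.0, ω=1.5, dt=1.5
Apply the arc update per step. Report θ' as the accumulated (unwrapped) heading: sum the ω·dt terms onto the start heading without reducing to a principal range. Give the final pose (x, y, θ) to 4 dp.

step 1: θ'=3.5708 (R=0.7500) → pose (0.9379, 3.1820, 3.5708)
step 2: θ'=4.1958 (R=1.4000) → pose (0.3032, 2.6004, 4.1958)
step 3: θ'=4.1958 (straight) → pose (0.6736, 3.2526, 4.1958)
step 4: θ'=4.1958 (straight) → pose (1.5380, 4.7742, 4.1958)
step 5: θ'=4.6958 (R=0.5000) → pose (1.4728, 4.5355, 4.6958)
step 6: θ'=6.9458 (R=-0.6667) → pose (0.3961, 5.0722, 6.9458)

(0.3961, 5.0722, 6.9458)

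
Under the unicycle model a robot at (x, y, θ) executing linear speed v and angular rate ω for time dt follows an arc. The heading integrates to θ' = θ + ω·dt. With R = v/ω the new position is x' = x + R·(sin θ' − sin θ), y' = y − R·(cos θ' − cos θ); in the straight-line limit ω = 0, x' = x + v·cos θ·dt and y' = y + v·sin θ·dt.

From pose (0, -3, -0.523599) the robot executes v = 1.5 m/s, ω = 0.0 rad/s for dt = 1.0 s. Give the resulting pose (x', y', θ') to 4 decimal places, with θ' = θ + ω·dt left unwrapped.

θ' = -0.5236 + 0.0·1.0 = -0.5236
ω = 0 → straight: x' = 0 + 1.5·cos(-0.5236)·1.0 = 1.2990
y' = -3 + 1.5·sin(-0.5236)·1.0 = -3.7500

(1.2990, -3.7500, -0.5236)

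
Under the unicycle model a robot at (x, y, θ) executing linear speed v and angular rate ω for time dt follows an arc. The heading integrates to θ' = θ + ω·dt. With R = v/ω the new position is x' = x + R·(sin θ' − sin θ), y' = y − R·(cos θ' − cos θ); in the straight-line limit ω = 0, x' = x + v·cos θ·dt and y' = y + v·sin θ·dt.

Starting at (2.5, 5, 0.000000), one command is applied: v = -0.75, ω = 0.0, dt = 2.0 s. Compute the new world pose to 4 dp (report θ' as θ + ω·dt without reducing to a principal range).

θ' = 0.0000 + 0.0·2.0 = 0.0000
ω = 0 → straight: x' = 2.5 + -0.75·cos(0.0000)·2.0 = 1.0000
y' = 5 + -0.75·sin(0.0000)·2.0 = 5.0000

(1.0000, 5.0000, 0.0000)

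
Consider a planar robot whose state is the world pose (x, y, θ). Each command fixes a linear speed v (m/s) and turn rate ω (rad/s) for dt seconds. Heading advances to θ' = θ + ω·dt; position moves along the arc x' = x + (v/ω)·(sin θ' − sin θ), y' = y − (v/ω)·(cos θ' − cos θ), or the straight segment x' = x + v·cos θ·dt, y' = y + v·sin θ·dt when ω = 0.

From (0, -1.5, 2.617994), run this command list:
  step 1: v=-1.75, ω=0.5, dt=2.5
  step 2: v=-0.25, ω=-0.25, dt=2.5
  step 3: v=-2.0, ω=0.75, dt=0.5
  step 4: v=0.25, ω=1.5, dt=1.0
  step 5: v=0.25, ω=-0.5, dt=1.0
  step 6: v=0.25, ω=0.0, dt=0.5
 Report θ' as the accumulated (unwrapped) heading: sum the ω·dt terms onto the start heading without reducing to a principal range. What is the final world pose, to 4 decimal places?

(5.5404, -1.1376, 4.6180)

step 1: θ'=3.8680 (R=-3.5000) → pose (4.0746, -1.0854, 3.8680)
step 2: θ'=3.2430 (R=1.0000) → pose (4.6376, -0.8381, 3.2430)
step 3: θ'=3.6180 (R=-2.6667) → pose (5.5905, -0.5549, 3.6180)
step 4: θ'=5.1180 (R=0.1667) → pose (5.5138, -0.7687, 5.1180)
step 5: θ'=4.6180 (R=-0.5000) → pose (5.5522, -1.0132, 4.6180)
step 6: θ'=4.6180 (straight) → pose (5.5404, -1.1376, 4.6180)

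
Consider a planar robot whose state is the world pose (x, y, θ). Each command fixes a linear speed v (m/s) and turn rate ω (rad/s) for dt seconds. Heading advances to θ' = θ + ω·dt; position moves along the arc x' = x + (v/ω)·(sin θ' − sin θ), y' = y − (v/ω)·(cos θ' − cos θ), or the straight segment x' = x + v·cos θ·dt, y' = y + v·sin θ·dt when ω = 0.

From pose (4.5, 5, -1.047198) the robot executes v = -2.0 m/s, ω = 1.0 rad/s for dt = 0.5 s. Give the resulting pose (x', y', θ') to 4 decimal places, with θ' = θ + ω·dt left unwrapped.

θ' = -1.0472 + 1.0·0.5 = -0.5472
R = v/ω = -2.0/1.0 = -2.0000
x' = 4.5 + -2.0000·(sin -0.5472 − sin -1.0472) = 3.8085
y' = 5 − -2.0000·(cos -0.5472 − cos -1.0472) = 5.7080

(3.8085, 5.7080, -0.5472)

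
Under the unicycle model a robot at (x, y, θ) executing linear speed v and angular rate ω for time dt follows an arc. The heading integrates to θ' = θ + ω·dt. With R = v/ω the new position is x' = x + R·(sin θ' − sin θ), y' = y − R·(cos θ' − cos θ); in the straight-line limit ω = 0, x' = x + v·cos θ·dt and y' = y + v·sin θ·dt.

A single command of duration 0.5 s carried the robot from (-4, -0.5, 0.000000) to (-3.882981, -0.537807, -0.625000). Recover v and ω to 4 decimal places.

v = 0.2500, ω = -1.2500

Δθ = -0.625000 − 0.000000 = -0.625000
ω = Δθ/dt = -0.625000/0.5 = -1.2500
R = Δx/(sin θ' − sin θ) = -0.2000
v = R·ω = -0.2000·-1.2500 = 0.2500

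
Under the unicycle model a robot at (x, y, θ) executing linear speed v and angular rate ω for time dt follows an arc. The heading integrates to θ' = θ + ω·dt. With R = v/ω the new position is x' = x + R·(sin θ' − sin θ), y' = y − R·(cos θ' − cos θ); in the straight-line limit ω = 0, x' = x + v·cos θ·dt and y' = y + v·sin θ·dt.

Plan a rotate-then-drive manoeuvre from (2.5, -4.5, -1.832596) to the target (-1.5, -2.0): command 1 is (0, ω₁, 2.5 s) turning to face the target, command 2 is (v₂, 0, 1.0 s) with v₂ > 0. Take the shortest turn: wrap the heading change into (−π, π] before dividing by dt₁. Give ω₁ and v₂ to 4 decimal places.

ω₁ = -0.7470, v₂ = 4.7170

heading to target = atan2(-2−-4.5, -1.5−2.5) = 2.5830
Δθ = wrap(2.5830 − -1.8326) = -1.8676; ω₁ = Δθ/dt₁ = -0.7470
distance = √((-1.5−2.5)² + (-2−-4.5)²) = 4.7170; v₂ = distance/dt₂ = 4.7170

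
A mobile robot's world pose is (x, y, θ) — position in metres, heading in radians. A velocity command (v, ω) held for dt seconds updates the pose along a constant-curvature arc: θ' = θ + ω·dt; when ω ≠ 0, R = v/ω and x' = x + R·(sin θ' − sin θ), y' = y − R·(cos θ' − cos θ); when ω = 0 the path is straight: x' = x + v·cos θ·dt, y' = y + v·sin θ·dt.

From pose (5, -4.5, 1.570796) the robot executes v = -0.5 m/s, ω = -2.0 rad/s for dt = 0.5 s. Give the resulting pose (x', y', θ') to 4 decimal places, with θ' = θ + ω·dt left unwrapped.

θ' = 1.5708 + -2.0·0.5 = 0.5708
R = v/ω = -0.5/-2.0 = 0.2500
x' = 5 + 0.2500·(sin 0.5708 − sin 1.5708) = 4.8851
y' = -4.5 − 0.2500·(cos 0.5708 − cos 1.5708) = -4.7104

(4.8851, -4.7104, 0.5708)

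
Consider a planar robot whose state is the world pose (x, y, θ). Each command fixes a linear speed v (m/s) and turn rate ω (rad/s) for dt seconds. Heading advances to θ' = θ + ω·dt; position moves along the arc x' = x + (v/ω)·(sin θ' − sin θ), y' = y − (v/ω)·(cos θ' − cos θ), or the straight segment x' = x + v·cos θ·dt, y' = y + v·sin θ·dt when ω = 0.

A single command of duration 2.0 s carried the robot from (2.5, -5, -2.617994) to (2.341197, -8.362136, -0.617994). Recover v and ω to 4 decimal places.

Δθ = -0.617994 − -2.617994 = 2.000000
ω = Δθ/dt = 2.000000/2.0 = 1.0000
R = −Δy/(cos θ' − cos θ) = 2.0000
v = R·ω = 2.0000·1.0000 = 2.0000

v = 2.0000, ω = 1.0000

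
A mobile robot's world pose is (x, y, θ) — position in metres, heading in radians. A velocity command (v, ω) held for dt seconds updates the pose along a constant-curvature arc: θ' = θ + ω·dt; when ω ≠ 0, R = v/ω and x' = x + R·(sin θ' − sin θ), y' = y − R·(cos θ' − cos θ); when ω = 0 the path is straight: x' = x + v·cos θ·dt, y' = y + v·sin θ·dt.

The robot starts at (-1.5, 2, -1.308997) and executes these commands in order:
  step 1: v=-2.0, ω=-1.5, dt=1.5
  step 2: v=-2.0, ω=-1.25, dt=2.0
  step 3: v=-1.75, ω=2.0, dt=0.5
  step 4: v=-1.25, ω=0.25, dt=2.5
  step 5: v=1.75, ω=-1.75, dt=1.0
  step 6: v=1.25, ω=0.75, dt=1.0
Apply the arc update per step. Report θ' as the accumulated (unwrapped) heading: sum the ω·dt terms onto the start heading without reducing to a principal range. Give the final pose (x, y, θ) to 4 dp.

step 1: θ'=-3.5590 (R=1.3333) → pose (0.3284, 3.5640, -3.5590)
step 2: θ'=-6.0590 (R=1.6000) → pose (0.0355, 0.5414, -6.0590)
step 3: θ'=-5.0590 (R=-0.8750) → pose (-0.5929, -0.0145, -5.0590)
step 4: θ'=-4.4340 (R=-5.0000) → pose (-0.6978, -3.0871, -4.4340)
step 5: θ'=-6.1840 (R=-1.0000) → pose (0.1647, -1.8172, -6.1840)
step 6: θ'=-5.4340 (R=1.6667) → pose (1.2509, -1.2597, -5.4340)

(1.2509, -1.2597, -5.4340)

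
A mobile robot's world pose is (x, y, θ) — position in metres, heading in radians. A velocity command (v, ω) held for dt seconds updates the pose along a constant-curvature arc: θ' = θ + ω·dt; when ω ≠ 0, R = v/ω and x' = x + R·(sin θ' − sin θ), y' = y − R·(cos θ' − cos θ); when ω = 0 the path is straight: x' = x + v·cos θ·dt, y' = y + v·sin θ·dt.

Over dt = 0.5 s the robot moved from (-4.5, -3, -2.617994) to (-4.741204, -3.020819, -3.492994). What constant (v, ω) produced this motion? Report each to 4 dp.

v = 0.5000, ω = -1.7500

Δθ = -3.492994 − -2.617994 = -0.875000
ω = Δθ/dt = -0.875000/0.5 = -1.7500
R = Δx/(sin θ' − sin θ) = -0.2857
v = R·ω = -0.2857·-1.7500 = 0.5000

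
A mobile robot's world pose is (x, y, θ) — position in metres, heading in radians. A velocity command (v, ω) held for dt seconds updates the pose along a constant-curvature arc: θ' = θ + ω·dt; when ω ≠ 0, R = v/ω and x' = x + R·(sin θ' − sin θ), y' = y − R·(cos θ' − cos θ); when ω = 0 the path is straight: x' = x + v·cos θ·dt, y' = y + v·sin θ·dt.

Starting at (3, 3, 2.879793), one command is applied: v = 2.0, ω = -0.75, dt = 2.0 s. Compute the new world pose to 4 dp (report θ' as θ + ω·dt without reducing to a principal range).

(1.0720, 6.0821, 1.3798)

θ' = 2.8798 + -0.75·2.0 = 1.3798
R = v/ω = 2.0/-0.75 = -2.6667
x' = 3 + -2.6667·(sin 1.3798 − sin 2.8798) = 1.0720
y' = 3 − -2.6667·(cos 1.3798 − cos 2.8798) = 6.0821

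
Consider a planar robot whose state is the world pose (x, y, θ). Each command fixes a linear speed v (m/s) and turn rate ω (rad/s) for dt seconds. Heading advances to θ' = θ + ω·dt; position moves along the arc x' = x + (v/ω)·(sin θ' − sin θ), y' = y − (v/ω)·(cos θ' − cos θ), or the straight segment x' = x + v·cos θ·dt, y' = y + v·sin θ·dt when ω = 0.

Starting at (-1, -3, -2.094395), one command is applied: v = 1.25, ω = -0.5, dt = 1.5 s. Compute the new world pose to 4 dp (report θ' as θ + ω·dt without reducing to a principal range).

(-2.4330, -4.1404, -2.8444)

θ' = -2.0944 + -0.5·1.5 = -2.8444
R = v/ω = 1.25/-0.5 = -2.5000
x' = -1 + -2.5000·(sin -2.8444 − sin -2.0944) = -2.4330
y' = -3 − -2.5000·(cos -2.8444 − cos -2.0944) = -4.1404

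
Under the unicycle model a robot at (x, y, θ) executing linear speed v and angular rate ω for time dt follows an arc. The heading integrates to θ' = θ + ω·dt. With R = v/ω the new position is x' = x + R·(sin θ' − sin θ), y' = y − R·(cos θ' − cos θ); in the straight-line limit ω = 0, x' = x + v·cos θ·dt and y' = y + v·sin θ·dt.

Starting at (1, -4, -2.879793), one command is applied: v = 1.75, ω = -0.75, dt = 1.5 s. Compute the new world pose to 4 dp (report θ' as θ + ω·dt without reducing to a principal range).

(-1.3771, -3.2629, -4.0048)

θ' = -2.8798 + -0.75·1.5 = -4.0048
R = v/ω = 1.75/-0.75 = -2.3333
x' = 1 + -2.3333·(sin -4.0048 − sin -2.8798) = -1.3771
y' = -4 − -2.3333·(cos -4.0048 − cos -2.8798) = -3.2629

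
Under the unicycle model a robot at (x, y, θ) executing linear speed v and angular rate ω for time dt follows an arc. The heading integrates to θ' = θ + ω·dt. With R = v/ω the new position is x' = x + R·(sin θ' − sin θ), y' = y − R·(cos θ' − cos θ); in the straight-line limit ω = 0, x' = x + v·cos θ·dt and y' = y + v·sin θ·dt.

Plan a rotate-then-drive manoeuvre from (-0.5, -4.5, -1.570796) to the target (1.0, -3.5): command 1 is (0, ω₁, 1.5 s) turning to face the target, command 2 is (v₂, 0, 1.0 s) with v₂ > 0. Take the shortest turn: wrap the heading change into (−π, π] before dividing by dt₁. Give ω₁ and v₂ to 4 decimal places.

heading to target = atan2(-3.5−-4.5, 1−-0.5) = 0.5880
Δθ = wrap(0.5880 − -1.5708) = 2.1588; ω₁ = Δθ/dt₁ = 1.4392
distance = √((1−-0.5)² + (-3.5−-4.5)²) = 1.8028; v₂ = distance/dt₂ = 1.8028

ω₁ = 1.4392, v₂ = 1.8028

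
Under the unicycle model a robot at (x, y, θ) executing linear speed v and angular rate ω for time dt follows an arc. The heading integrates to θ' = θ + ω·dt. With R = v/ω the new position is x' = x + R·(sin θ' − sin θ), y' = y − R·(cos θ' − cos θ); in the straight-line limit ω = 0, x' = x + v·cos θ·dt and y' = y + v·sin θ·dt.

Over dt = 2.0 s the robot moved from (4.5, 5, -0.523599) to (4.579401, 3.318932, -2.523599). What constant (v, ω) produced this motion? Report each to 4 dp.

Δθ = -2.523599 − -0.523599 = -2.000000
ω = Δθ/dt = -2.000000/2.0 = -1.0000
R = −Δy/(cos θ' − cos θ) = -1.0000
v = R·ω = -1.0000·-1.0000 = 1.0000

v = 1.0000, ω = -1.0000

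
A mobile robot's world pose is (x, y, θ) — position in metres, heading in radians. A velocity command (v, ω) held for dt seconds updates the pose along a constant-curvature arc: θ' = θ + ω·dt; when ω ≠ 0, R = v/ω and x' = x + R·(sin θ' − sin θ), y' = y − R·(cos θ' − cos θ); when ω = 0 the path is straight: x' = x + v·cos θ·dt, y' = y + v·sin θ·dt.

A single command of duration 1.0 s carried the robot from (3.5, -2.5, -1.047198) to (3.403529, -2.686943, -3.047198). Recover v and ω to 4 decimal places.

Δθ = -3.047198 − -1.047198 = -2.000000
ω = Δθ/dt = -2.000000/1.0 = -2.0000
R = −Δy/(cos θ' − cos θ) = -0.1250
v = R·ω = -0.1250·-2.0000 = 0.2500

v = 0.2500, ω = -2.0000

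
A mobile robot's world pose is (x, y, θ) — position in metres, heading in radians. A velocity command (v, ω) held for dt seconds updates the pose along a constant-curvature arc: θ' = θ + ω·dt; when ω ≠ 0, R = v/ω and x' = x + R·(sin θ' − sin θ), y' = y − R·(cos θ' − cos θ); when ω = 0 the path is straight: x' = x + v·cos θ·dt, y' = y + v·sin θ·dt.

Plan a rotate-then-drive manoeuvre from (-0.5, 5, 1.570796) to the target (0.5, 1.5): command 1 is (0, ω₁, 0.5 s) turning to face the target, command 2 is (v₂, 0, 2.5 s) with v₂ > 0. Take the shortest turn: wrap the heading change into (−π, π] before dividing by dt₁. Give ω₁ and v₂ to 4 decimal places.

ω₁ = -5.7266, v₂ = 1.4560

heading to target = atan2(1.5−5, 0.5−-0.5) = -1.2925
Δθ = wrap(-1.2925 − 1.5708) = -2.8633; ω₁ = Δθ/dt₁ = -5.7266
distance = √((0.5−-0.5)² + (1.5−5)²) = 3.6401; v₂ = distance/dt₂ = 1.4560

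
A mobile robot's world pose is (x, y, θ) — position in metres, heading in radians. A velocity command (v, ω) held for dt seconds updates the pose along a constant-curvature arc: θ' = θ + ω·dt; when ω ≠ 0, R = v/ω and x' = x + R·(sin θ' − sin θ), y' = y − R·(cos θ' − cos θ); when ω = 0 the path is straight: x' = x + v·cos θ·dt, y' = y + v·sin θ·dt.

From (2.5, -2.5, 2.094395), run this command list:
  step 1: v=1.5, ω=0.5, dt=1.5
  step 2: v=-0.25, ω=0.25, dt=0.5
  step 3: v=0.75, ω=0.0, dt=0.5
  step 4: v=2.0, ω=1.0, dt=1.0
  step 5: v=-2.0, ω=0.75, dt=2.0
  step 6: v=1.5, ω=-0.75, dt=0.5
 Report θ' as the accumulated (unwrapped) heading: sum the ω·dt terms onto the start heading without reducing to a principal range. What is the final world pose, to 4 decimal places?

(-0.9065, 1.2936, 5.0944)

step 1: θ'=2.8444 (R=3.0000) → pose (0.7804, -1.1315, 2.8444)
step 2: θ'=2.9694 (R=-1.0000) → pose (0.9019, -1.1606, 2.9694)
step 3: θ'=2.9694 (straight) → pose (0.5325, -1.0963, 2.9694)
step 4: θ'=3.9694 (R=2.0000) → pose (-1.2831, -1.7137, 3.9694)
step 5: θ'=5.4694 (R=-2.6667) → pose (-1.3086, 1.9216, 5.4694)
step 6: θ'=5.0944 (R=-2.0000) → pose (-0.9065, 1.2936, 5.0944)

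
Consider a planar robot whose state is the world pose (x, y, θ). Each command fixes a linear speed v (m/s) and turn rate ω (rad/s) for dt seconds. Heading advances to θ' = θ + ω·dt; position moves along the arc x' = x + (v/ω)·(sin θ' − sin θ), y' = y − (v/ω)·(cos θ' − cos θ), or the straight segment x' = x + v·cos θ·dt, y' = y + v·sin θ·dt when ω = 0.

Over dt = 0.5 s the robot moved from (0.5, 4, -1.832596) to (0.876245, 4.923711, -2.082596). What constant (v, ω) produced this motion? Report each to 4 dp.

v = -2.0000, ω = -0.5000

Δθ = -2.082596 − -1.832596 = -0.250000
ω = Δθ/dt = -0.250000/0.5 = -0.5000
R = −Δy/(cos θ' − cos θ) = 4.0000
v = R·ω = 4.0000·-0.5000 = -2.0000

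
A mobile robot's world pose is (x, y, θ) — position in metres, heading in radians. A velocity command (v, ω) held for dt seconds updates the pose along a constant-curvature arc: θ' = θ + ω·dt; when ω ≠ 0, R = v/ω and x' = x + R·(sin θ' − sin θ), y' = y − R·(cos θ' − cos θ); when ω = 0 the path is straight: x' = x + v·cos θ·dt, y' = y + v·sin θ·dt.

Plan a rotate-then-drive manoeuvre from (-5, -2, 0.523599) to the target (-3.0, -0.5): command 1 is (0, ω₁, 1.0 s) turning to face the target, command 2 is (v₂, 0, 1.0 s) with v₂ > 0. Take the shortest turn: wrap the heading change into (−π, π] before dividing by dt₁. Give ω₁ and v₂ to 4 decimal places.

ω₁ = 0.1199, v₂ = 2.5000

heading to target = atan2(-0.5−-2, -3−-5) = 0.6435
Δθ = wrap(0.6435 − 0.5236) = 0.1199; ω₁ = Δθ/dt₁ = 0.1199
distance = √((-3−-5)² + (-0.5−-2)²) = 2.5000; v₂ = distance/dt₂ = 2.5000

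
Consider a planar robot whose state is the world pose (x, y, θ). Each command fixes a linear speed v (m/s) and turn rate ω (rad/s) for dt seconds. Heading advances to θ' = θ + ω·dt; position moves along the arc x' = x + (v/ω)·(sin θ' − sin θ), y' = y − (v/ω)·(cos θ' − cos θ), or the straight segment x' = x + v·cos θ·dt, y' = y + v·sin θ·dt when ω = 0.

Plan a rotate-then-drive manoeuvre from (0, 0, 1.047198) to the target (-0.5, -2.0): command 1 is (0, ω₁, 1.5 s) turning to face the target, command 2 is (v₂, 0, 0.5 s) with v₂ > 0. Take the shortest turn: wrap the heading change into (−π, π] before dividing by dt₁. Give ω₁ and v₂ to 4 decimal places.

ω₁ = -1.9086, v₂ = 4.1231

heading to target = atan2(-2−0, -0.5−0) = -1.8158
Δθ = wrap(-1.8158 − 1.0472) = -2.8630; ω₁ = Δθ/dt₁ = -1.9086
distance = √((-0.5−0)² + (-2−0)²) = 2.0616; v₂ = distance/dt₂ = 4.1231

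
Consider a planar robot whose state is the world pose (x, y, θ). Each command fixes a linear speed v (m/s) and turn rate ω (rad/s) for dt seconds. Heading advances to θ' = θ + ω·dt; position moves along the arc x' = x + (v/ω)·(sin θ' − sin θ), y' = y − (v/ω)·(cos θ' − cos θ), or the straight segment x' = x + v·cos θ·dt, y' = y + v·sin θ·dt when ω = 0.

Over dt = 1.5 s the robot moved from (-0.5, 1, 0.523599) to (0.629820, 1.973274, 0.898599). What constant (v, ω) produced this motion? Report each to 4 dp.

v = 1.0000, ω = 0.2500

Δθ = 0.898599 − 0.523599 = 0.375000
ω = Δθ/dt = 0.375000/1.5 = 0.2500
R = Δx/(sin θ' − sin θ) = 4.0000
v = R·ω = 4.0000·0.2500 = 1.0000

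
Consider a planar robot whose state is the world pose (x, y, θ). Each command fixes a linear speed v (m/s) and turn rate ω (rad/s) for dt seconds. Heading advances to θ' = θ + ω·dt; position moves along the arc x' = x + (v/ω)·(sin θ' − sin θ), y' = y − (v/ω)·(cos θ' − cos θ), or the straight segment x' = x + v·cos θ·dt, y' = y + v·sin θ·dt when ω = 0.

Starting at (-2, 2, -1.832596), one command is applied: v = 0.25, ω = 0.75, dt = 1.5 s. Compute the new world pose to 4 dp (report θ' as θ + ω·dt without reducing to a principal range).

θ' = -1.8326 + 0.75·1.5 = -0.7076
R = v/ω = 0.25/0.75 = 0.3333
x' = -2 + 0.3333·(sin -0.7076 − sin -1.8326) = -1.8947
y' = 2 − 0.3333·(cos -0.7076 − cos -1.8326) = 1.6604

(-1.8947, 1.6604, -0.7076)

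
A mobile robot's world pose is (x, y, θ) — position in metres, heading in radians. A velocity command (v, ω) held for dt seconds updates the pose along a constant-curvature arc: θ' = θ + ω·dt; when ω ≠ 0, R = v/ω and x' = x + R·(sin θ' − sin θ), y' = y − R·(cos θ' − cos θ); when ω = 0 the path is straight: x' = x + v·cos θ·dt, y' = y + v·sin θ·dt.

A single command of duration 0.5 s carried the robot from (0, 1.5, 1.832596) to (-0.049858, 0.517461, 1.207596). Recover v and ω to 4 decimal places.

Δθ = 1.207596 − 1.832596 = -0.625000
ω = Δθ/dt = -0.625000/0.5 = -1.2500
R = −Δy/(cos θ' − cos θ) = 1.6000
v = R·ω = 1.6000·-1.2500 = -2.0000

v = -2.0000, ω = -1.2500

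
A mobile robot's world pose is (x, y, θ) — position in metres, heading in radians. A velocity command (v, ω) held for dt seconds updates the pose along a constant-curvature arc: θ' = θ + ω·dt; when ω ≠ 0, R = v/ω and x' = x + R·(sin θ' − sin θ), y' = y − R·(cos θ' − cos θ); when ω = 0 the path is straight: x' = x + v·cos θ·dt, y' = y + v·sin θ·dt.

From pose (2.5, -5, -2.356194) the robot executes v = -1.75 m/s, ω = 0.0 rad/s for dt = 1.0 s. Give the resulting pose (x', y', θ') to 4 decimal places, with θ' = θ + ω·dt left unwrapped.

(3.7374, -3.7626, -2.3562)

θ' = -2.3562 + 0.0·1.0 = -2.3562
ω = 0 → straight: x' = 2.5 + -1.75·cos(-2.3562)·1.0 = 3.7374
y' = -5 + -1.75·sin(-2.3562)·1.0 = -3.7626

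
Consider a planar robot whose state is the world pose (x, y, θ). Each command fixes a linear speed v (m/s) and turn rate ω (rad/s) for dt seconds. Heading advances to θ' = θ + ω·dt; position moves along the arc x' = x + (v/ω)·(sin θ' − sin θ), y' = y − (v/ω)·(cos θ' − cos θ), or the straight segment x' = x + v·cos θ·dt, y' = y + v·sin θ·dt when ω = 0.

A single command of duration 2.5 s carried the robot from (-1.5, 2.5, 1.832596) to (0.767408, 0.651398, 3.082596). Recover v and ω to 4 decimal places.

Δθ = 3.082596 − 1.832596 = 1.250000
ω = Δθ/dt = 1.250000/2.5 = 0.5000
R = Δx/(sin θ' − sin θ) = -2.5000
v = R·ω = -2.5000·0.5000 = -1.2500

v = -1.2500, ω = 0.5000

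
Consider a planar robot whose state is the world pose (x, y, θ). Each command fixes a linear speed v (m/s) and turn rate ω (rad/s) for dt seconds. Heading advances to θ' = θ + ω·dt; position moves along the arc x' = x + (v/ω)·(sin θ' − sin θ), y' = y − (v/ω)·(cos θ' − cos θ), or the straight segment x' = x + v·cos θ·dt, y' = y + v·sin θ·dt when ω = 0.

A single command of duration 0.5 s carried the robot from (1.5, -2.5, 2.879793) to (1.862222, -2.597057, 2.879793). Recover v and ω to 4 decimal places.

Δθ = 2.879793 − 2.879793 = 0.000000
ω = Δθ/dt = 0.000000/0.5 = 0.0000
ω = 0 → v = (Δx·cos θ + Δy·sin θ)/dt = -0.7500

v = -0.7500, ω = 0.0000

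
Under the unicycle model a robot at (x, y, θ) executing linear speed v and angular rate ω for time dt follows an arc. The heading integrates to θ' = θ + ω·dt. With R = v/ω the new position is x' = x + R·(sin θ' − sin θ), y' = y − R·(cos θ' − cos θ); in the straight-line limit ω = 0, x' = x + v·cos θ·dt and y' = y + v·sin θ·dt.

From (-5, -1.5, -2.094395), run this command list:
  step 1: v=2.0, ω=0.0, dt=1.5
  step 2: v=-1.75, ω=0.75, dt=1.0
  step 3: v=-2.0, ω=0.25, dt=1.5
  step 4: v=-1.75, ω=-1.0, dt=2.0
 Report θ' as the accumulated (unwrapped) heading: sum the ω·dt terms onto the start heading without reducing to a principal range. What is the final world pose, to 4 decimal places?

step 1: θ'=-2.0944 (straight) → pose (-6.5000, -4.0981, -2.0944)
step 2: θ'=-1.3444 (R=-2.3333) → pose (-6.2469, -2.4076, -1.3444)
step 3: θ'=-0.9694 (R=-8.0000) → pose (-7.4464, 0.3230, -0.9694)
step 4: θ'=-2.9694 (R=1.7500) → pose (-6.3033, 3.0372, -2.9694)

(-6.3033, 3.0372, -2.9694)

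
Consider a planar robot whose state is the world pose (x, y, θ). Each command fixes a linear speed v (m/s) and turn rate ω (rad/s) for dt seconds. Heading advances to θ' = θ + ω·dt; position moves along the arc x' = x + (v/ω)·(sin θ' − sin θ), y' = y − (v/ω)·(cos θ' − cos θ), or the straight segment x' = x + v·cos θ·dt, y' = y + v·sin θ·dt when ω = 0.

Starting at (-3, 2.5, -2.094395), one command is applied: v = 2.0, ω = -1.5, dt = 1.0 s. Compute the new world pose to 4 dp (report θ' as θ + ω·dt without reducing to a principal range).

(-4.7380, 1.9677, -3.5944)

θ' = -2.0944 + -1.5·1.0 = -3.5944
R = v/ω = 2.0/-1.5 = -1.3333
x' = -3 + -1.3333·(sin -3.5944 − sin -2.0944) = -4.7380
y' = 2.5 − -1.3333·(cos -3.5944 − cos -2.0944) = 1.9677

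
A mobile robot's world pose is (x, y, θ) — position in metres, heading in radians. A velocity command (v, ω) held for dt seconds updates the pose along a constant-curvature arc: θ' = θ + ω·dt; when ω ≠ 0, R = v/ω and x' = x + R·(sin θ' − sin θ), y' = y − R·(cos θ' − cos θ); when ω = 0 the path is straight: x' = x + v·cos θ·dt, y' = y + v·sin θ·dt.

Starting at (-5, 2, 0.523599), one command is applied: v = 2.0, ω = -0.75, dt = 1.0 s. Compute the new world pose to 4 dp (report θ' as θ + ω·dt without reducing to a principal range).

(-3.0681, 2.2892, -0.2264)

θ' = 0.5236 + -0.75·1.0 = -0.2264
R = v/ω = 2.0/-0.75 = -2.6667
x' = -5 + -2.6667·(sin -0.2264 − sin 0.5236) = -3.0681
y' = 2 − -2.6667·(cos -0.2264 − cos 0.5236) = 2.2892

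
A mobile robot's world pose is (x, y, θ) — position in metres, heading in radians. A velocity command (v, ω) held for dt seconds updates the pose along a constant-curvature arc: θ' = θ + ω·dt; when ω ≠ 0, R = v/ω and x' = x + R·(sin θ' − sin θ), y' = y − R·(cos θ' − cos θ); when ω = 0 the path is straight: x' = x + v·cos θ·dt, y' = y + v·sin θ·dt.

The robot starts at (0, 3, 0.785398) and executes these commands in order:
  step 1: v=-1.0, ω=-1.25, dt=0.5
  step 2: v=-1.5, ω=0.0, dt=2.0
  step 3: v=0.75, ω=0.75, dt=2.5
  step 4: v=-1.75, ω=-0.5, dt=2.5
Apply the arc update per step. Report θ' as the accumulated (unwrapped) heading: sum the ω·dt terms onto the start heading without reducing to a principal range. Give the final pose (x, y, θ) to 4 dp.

step 1: θ'=0.1604 (R=0.8000) → pose (-0.4379, 2.7760, 0.1604)
step 2: θ'=0.1604 (straight) → pose (-3.3994, 2.2968, 0.1604)
step 3: θ'=2.0354 (R=1.0000) → pose (-2.6651, 3.7321, 2.0354)
step 4: θ'=0.7854 (R=3.5000) → pose (-3.3192, -0.3111, 0.7854)

(-3.3192, -0.3111, 0.7854)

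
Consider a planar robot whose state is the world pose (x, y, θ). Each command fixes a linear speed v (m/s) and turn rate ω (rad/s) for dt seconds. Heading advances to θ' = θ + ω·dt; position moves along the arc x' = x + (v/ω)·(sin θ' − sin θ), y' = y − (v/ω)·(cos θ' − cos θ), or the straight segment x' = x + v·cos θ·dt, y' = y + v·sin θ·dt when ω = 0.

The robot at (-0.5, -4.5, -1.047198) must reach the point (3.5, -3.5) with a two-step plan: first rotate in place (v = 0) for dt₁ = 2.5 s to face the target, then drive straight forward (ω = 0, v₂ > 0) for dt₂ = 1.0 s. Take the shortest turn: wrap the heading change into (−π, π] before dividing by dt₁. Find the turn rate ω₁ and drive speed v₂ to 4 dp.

ω₁ = 0.5169, v₂ = 4.1231

heading to target = atan2(-3.5−-4.5, 3.5−-0.5) = 0.2450
Δθ = wrap(0.2450 − -1.0472) = 1.2922; ω₁ = Δθ/dt₁ = 0.5169
distance = √((3.5−-0.5)² + (-3.5−-4.5)²) = 4.1231; v₂ = distance/dt₂ = 4.1231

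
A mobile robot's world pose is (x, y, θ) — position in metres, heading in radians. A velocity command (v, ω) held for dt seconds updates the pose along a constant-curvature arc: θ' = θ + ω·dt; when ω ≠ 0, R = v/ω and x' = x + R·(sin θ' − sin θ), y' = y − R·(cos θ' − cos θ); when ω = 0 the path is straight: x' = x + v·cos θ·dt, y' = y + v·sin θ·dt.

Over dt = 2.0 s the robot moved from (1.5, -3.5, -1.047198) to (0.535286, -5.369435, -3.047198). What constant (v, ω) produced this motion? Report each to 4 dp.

v = 1.2500, ω = -1.0000

Δθ = -3.047198 − -1.047198 = -2.000000
ω = Δθ/dt = -2.000000/2.0 = -1.0000
R = −Δy/(cos θ' − cos θ) = -1.2500
v = R·ω = -1.2500·-1.0000 = 1.2500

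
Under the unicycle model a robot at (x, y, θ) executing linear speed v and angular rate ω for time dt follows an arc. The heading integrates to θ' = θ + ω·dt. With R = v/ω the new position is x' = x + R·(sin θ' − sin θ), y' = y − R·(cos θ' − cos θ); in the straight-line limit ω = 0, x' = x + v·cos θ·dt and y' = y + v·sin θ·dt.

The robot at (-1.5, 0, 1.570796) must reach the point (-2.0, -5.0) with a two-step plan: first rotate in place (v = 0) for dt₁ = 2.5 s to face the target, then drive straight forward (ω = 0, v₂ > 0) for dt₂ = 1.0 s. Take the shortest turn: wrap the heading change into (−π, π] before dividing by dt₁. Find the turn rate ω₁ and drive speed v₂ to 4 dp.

heading to target = atan2(-5−0, -2−-1.5) = -1.6705
Δθ = wrap(-1.6705 − 1.5708) = 3.0419; ω₁ = Δθ/dt₁ = 1.2168
distance = √((-2−-1.5)² + (-5−0)²) = 5.0249; v₂ = distance/dt₂ = 5.0249

ω₁ = 1.2168, v₂ = 5.0249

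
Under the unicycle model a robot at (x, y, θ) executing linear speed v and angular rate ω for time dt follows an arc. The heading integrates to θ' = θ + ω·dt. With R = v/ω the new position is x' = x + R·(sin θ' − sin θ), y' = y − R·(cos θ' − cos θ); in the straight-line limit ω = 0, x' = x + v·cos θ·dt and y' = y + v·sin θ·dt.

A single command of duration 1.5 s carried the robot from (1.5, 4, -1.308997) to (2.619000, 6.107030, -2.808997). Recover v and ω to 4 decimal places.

v = -1.7500, ω = -1.0000

Δθ = -2.808997 − -1.308997 = -1.500000
ω = Δθ/dt = -1.500000/1.5 = -1.0000
R = −Δy/(cos θ' − cos θ) = 1.7500
v = R·ω = 1.7500·-1.0000 = -1.7500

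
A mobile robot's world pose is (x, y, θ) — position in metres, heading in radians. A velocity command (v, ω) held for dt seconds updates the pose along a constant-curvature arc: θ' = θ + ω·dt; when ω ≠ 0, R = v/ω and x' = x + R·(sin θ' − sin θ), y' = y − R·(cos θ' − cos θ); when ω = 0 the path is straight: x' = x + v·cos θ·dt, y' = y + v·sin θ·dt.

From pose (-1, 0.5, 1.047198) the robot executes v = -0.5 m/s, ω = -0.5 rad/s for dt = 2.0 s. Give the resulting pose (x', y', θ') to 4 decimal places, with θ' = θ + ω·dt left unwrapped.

θ' = 1.0472 + -0.5·2.0 = 0.0472
R = v/ω = -0.5/-0.5 = 1.0000
x' = -1 + 1.0000·(sin 0.0472 − sin 1.0472) = -1.8188
y' = 0.5 − 1.0000·(cos 0.0472 − cos 1.0472) = 0.0011

(-1.8188, 0.0011, 0.0472)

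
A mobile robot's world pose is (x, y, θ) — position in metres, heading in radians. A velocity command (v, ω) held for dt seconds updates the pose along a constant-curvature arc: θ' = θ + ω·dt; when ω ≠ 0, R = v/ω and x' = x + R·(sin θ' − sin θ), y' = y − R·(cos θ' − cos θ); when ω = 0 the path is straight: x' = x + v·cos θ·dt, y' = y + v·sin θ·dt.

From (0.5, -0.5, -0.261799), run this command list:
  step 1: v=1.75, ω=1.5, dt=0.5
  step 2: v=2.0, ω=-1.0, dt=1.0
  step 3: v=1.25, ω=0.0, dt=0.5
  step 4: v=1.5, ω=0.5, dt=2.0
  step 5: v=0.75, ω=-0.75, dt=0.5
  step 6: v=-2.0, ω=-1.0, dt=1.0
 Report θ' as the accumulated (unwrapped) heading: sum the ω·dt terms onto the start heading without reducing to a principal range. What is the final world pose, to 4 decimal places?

step 1: θ'=0.4882 (R=1.1667) → pose (1.3492, -0.4035, 0.4882)
step 2: θ'=-0.5118 (R=-2.0000) → pose (3.2667, -0.4261, -0.5118)
step 3: θ'=-0.5118 (straight) → pose (3.8117, -0.7322, -0.5118)
step 4: θ'=0.4882 (R=3.0000) → pose (6.6880, -0.7661, 0.4882)
step 5: θ'=0.1132 (R=-1.0000) → pose (7.0441, -0.6557, 0.1132)
step 6: θ'=-0.8868 (R=2.0000) → pose (5.2681, 0.0677, -0.8868)

(5.2681, 0.0677, -0.8868)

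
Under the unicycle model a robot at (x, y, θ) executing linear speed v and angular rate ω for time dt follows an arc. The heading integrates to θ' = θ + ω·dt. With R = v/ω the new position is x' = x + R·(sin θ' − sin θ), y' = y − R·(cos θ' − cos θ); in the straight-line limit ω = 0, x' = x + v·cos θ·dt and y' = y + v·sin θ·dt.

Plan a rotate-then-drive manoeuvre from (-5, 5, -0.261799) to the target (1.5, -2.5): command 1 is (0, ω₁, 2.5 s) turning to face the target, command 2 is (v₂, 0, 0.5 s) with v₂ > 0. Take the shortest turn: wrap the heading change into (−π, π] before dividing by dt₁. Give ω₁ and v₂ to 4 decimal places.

ω₁ = -0.2380, v₂ = 19.8494

heading to target = atan2(-2.5−5, 1.5−-5) = -0.8567
Δθ = wrap(-0.8567 − -0.2618) = -0.5949; ω₁ = Δθ/dt₁ = -0.2380
distance = √((1.5−-5)² + (-2.5−5)²) = 9.9247; v₂ = distance/dt₂ = 19.8494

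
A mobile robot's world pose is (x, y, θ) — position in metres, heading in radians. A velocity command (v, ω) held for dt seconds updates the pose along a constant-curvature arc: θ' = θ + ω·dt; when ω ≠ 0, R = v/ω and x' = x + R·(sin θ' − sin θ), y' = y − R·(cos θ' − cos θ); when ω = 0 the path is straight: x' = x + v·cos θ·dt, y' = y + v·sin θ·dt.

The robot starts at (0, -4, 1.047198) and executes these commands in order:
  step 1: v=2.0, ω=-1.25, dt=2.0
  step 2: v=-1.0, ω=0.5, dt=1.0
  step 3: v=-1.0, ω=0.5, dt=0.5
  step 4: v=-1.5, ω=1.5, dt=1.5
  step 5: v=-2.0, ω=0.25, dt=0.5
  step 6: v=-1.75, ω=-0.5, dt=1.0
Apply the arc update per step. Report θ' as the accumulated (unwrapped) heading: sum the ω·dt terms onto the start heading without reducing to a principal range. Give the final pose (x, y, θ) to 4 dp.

(0.4175, -6.7718, 1.1722)

step 1: θ'=-1.4528 (R=-1.6000) → pose (2.9745, -4.6116, -1.4528)
step 2: θ'=-0.9528 (R=-2.0000) → pose (2.6185, -3.6883, -0.9528)
step 3: θ'=-0.7028 (R=-2.0000) → pose (2.2811, -3.3210, -0.7028)
step 4: θ'=1.5472 (R=-1.0000) → pose (0.6351, -4.0605, 1.5472)
step 5: θ'=1.6722 (R=-8.0000) → pose (0.6739, -5.0591, 1.6722)
step 6: θ'=1.1722 (R=3.5000) → pose (0.4175, -6.7718, 1.1722)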